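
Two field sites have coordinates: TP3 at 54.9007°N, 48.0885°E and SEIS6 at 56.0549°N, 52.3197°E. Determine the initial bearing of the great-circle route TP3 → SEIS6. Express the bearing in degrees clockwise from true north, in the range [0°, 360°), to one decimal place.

62.6°

Δλ = 4.2312°
y = sin Δλ · cos φ₂ = 0.041199
x = cos φ₁ sin φ₂ − sin φ₁ cos φ₂ cos Δλ = 0.021388
θ = atan2(y, x) = 62.5642° → 62.5642° (mod 360°)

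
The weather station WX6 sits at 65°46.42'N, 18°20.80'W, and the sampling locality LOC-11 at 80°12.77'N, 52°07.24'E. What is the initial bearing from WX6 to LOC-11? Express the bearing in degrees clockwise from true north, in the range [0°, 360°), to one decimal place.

WX6: φ = +65.77367°, λ = -18.34667°
LOC-11: φ = +80.21283°, λ = +52.12067°
Δλ = 70.4673°
y = sin Δλ · cos φ₂ = 0.160206
x = cos φ₁ sin φ₂ − sin φ₁ cos φ₂ cos Δλ = 0.352541
θ = atan2(y, x) = 24.4386° → 24.4386° (mod 360°)

24.4°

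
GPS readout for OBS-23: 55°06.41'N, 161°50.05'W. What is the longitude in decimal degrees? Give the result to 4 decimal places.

161.8342°W

161° + 50.05′/60 = 161 + 0.83417 = 161.8342°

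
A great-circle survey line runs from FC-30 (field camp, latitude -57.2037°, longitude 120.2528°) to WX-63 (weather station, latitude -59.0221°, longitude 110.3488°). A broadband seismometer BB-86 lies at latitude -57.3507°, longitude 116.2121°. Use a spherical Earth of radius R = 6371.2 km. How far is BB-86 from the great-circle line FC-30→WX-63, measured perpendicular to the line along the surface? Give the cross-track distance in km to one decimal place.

δ₁₃ = central angle FC-30→BB-86 = 0.038204 rad  (haversine)
θ₁₃ = bearing FC-30→BB-86 = 264.452°,  θ₁₂ = bearing FC-30→WX-63 = 246.671°
dₓₜ = R·arcsin(sin δ₁₃ · sin(θ₁₃ − θ₁₂)) = 6371.2·arcsin(0.03819·sin(17.781°)) = 74.313 km
|dₓₜ| = 74.313 km

74.3 km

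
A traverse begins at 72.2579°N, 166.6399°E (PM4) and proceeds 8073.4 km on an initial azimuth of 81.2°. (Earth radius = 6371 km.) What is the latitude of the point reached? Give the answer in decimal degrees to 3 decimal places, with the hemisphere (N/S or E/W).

δ = d/R = 8073.4/6371 = 1.267211 rad
φ₂ = arcsin(sin φ₁ cos δ + cos φ₁ sin δ cos θ)
   = arcsin(0.95244·0.29894 + 0.30473·0.95427·0.15299) = 19.22103°
λ₂ = λ₁ + atan2(sin θ sin δ cos φ₁, cos δ − sin φ₁ sin φ₂) = -100.44943°

19.221°N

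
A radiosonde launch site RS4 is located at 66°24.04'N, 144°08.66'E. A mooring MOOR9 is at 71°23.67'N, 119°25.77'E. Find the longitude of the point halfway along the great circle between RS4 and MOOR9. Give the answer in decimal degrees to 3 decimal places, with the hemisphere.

RS4: φ = +66.40067°, λ = +144.14433°
MOOR9: φ = +71.39450°, λ = +119.42950°
Bx = cos φ₂ cos Δλ = 0.289825,  By = cos φ₂ sin Δλ = -0.133396
φₘ = atan2(sin φ₁ + sin φ₂, √((cos φ₁ + Bx)² + By²)) = 69.33900°
λₘ = λ₁ + atan2(By, cos φ₁ + Bx) = 133.20503°

133.205°E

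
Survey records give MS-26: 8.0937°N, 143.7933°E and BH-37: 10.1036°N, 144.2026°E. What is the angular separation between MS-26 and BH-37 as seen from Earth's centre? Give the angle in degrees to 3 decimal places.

Δφ = 2.0099°,  Δλ = 0.4093°
a = sin²(Δφ/2) + cos φ₁ cos φ₂ sin²(Δλ/2) = 0.000320
c = 2·arcsin(√a) = 0.035781 rad = 2.0501°

2.050°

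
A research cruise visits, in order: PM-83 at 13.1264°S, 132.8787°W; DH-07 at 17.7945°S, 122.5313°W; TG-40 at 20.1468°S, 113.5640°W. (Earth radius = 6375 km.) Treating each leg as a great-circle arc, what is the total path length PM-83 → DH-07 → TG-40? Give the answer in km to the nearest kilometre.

2204 km

PM-83→DH-07: c = 0.192117 rad, d = 1224.74 km
DH-07→TG-40: c = 0.153568 rad, d = 978.99 km
Total = 1224.74 + 978.99 = 2203.74 km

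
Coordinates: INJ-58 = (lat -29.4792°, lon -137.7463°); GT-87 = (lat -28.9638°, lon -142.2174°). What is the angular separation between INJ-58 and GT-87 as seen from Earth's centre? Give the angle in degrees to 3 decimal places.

3.936°

Δφ = 0.5154°,  Δλ = -4.4711°
a = sin²(Δφ/2) + cos φ₁ cos φ₂ sin²(Δλ/2) = 0.001179
c = 2·arcsin(√a) = 0.068692 rad = 3.9357°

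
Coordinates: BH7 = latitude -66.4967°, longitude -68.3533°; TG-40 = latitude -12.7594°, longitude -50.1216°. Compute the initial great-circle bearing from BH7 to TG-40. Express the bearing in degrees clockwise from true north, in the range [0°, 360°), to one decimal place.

Δλ = 18.2317°
y = sin Δλ · cos φ₂ = 0.305135
x = cos φ₁ sin φ₂ − sin φ₁ cos φ₂ cos Δλ = 0.761414
θ = atan2(y, x) = 21.8383° → 21.8383° (mod 360°)

21.8°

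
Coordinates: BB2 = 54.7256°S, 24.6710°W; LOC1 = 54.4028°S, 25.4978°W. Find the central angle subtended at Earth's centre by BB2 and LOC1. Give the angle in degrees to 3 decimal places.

Δφ = 0.3228°,  Δλ = -0.8268°
a = sin²(Δφ/2) + cos φ₁ cos φ₂ sin²(Δλ/2) = 0.000025
c = 2·arcsin(√a) = 0.010087 rad = 0.5779°

0.578°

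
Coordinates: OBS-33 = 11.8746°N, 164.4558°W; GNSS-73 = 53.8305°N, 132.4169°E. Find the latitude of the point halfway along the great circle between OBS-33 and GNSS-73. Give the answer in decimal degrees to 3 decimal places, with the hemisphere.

Bx = cos φ₂ cos Δλ = 0.266765,  By = cos φ₂ sin Δλ = -0.526445
φₘ = atan2(sin φ₁ + sin φ₂, √((cos φ₁ + Bx)² + By²)) = 36.84267°
λₘ = λ₁ + atan2(By, cos φ₁ + Bx) = 172.62930°

36.843°N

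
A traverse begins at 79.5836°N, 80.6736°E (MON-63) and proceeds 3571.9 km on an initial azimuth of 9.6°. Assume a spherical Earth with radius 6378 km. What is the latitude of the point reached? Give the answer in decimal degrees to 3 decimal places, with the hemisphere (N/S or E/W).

δ = d/R = 3571.9/6378 = 0.560034 rad
φ₂ = arcsin(sin φ₁ cos δ + cos φ₁ sin δ cos θ)
   = arcsin(0.98352·0.84724 + 0.18080·0.53122·0.98600) = 68.12105°
λ₂ = λ₁ + atan2(sin θ sin δ cos φ₁, cos δ − sin φ₁ sin φ₂) = -113.07913°

68.121°N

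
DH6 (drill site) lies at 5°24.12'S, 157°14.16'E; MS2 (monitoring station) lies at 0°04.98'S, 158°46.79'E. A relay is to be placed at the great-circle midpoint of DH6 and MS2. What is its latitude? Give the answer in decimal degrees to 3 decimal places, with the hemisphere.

DH6: φ = -5.40200°, λ = +157.23600°
MS2: φ = -0.08300°, λ = +158.77983°
Bx = cos φ₂ cos Δλ = 0.999636,  By = cos φ₂ sin Δλ = 0.026942
φₘ = atan2(sin φ₁ + sin φ₂, √((cos φ₁ + Bx)² + By²)) = -2.74275°
λₘ = λ₁ + atan2(By, cos φ₁ + Bx) = 158.00963°

2.743°S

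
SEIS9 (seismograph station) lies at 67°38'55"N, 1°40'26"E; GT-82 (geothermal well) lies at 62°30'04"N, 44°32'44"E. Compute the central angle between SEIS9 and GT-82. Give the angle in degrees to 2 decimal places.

18.37°

SEIS9: φ = +67.64861°, λ = +1.67389°
GT-82: φ = +62.50111°, λ = +44.54556°
Δφ = -5.1475°,  Δλ = 42.8717°
a = sin²(Δφ/2) + cos φ₁ cos φ₂ sin²(Δλ/2) = 0.025468
c = 2·arcsin(√a) = 0.320547 rad = 18.3660°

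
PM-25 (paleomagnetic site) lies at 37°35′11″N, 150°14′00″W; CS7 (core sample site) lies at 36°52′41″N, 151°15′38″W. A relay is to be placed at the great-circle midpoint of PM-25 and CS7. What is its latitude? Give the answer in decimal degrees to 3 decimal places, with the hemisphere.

37.233°N

PM-25: φ = +37.58639°, λ = -150.23333°
CS7: φ = +36.87806°, λ = -151.26056°
Bx = cos φ₂ cos Δλ = 0.799786,  By = cos φ₂ sin Δλ = -0.014340
φₘ = atan2(sin φ₁ + sin φ₂, √((cos φ₁ + Bx)² + By²)) = 37.23333°
λₘ = λ₁ + atan2(By, cos φ₁ + Bx) = -150.74936°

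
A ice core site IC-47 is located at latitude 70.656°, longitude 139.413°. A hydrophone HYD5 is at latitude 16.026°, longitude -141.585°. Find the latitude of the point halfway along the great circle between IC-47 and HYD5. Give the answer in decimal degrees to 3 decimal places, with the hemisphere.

48.614°N

Bx = cos φ₂ cos Δλ = 0.183361,  By = cos φ₂ sin Δλ = 0.943484
φₘ = atan2(sin φ₁ + sin φ₂, √((cos φ₁ + Bx)² + By²)) = 48.61434°
λₘ = λ₁ + atan2(By, cos φ₁ + Bx) = -159.19615°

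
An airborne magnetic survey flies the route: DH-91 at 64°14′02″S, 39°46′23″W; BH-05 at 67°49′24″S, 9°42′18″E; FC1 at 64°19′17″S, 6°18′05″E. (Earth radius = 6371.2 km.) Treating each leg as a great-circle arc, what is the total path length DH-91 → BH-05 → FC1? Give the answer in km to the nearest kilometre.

2626 km

DH-91: φ = -64.23389°, λ = -39.77306°
BH-05: φ = -67.82333°, λ = +9.70500°
FC1: φ = -64.32139°, λ = +6.30139°
DH-91→BH-05: c = 0.346502 rad, d = 2207.63 km
BH-05→FC1: c = 0.065674 rad, d = 418.42 km
Total = 2207.63 + 418.42 = 2626.06 km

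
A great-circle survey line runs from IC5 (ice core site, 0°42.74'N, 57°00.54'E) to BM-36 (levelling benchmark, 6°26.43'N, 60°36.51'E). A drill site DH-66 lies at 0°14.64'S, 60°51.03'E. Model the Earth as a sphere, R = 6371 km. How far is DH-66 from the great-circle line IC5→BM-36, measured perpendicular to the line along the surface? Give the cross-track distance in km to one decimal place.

418.5 km

IC5: φ = +0.71233°, λ = +57.00900°
BM-36: φ = +6.44050°, λ = +60.60850°
DH-66: φ = -0.24400°, λ = +60.85050°
δ₁₃ = central angle IC5→DH-66 = 0.069092 rad  (haversine)
θ₁₃ = bearing IC5→DH-66 = 103.967°,  θ₁₂ = bearing IC5→BM-36 = 32.001°
dₓₜ = R·arcsin(sin δ₁₃ · sin(θ₁₃ − θ₁₂)) = 6371·arcsin(0.06904·sin(71.965°)) = 418.526 km
|dₓₜ| = 418.526 km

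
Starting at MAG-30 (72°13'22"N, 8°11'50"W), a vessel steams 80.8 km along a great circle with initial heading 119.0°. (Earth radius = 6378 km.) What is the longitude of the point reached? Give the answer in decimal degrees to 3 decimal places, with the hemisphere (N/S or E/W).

6.158°W

MAG-30: φ = +72.22278°, λ = -8.19722°
δ = d/R = 80.8/6378 = 0.012669 rad
φ₂ = arcsin(sin φ₁ cos δ + cos φ₁ sin δ cos θ)
   = arcsin(0.95225·0.99992 + 0.30532·0.01267·-0.48481) = 71.86012°
λ₂ = λ₁ + atan2(sin θ sin δ cos φ₁, cos δ − sin φ₁ sin φ₂) = -6.15775°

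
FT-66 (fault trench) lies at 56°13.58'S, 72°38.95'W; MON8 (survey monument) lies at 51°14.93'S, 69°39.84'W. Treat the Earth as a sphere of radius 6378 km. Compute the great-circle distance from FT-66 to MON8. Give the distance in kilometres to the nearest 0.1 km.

587.8 km

FT-66: φ = -56.22633°, λ = -72.64917°
MON8: φ = -51.24883°, λ = -69.66400°
Δφ = 4.9775°,  Δλ = 2.9852°
a = sin²(Δφ/2) + cos φ₁ cos φ₂ sin²(Δλ/2) = 0.002122
c = 2·arcsin(√a) = 0.092156 rad = 5.2801°
d = R·c = 6378 × 0.092156 = 587.8 km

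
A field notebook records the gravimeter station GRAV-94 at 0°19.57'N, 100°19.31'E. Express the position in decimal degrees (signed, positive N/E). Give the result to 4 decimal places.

lat: 0.3262° N → +0.3262°
lon: 100.3218° E → +100.3218°

+0.3262°, +100.3218°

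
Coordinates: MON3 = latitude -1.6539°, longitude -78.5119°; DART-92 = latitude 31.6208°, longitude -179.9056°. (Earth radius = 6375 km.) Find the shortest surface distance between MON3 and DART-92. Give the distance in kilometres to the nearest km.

Δφ = 33.2747°,  Δλ = -101.3937°
a = sin²(Δφ/2) + cos φ₁ cos φ₂ sin²(Δλ/2) = 0.591641
c = 2·arcsin(√a) = 1.755121 rad = 100.5610°
d = R·c = 6375 × 1.755121 = 11188.9 km

11189 km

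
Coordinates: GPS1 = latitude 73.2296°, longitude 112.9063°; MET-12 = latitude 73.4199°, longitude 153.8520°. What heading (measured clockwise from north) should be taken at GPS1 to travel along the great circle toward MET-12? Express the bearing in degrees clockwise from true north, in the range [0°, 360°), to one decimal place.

Δλ = 40.9457°
y = sin Δλ · cos φ₂ = 0.187006
x = cos φ₁ sin φ₂ − sin φ₁ cos φ₂ cos Δλ = 0.070170
θ = atan2(y, x) = 69.4326° → 69.4326° (mod 360°)

69.4°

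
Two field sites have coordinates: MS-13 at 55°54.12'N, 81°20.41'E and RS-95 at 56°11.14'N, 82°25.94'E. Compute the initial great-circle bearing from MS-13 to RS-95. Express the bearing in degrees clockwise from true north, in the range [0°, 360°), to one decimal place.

64.6°

MS-13: φ = +55.90200°, λ = +81.34017°
RS-95: φ = +56.18567°, λ = +82.43233°
Δλ = 1.0922°
y = sin Δλ · cos φ₂ = 0.010607
x = cos φ₁ sin φ₂ − sin φ₁ cos φ₂ cos Δλ = 0.005035
θ = atan2(y, x) = 64.6094° → 64.6094° (mod 360°)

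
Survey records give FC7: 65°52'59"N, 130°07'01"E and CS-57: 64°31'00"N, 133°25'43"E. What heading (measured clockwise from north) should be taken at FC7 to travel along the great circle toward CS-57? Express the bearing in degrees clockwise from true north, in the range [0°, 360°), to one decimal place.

FC7: φ = +65.88306°, λ = +130.11694°
CS-57: φ = +64.51667°, λ = +133.42861°
Δλ = 3.3117°
y = sin Δλ · cos φ₂ = 0.024854
x = cos φ₁ sin φ₂ − sin φ₁ cos φ₂ cos Δλ = -0.023190
θ = atan2(y, x) = 133.0160° → 133.0160° (mod 360°)

133.0°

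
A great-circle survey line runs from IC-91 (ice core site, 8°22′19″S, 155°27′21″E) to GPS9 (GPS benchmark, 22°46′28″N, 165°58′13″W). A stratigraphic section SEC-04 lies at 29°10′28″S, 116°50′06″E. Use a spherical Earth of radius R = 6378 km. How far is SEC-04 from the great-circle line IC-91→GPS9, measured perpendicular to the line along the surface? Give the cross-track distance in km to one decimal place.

IC-91: φ = -8.37194°, λ = +155.45583°
GPS9: φ = +22.77444°, λ = -165.97028°
SEC-04: φ = -29.17444°, λ = +116.83500°
δ₁₃ = central angle IC-91→SEC-04 = 0.728935 rad  (haversine)
θ₁₃ = bearing IC-91→SEC-04 = 234.905°,  θ₁₂ = bearing IC-91→GPS9 = 49.678°
dₓₜ = R·arcsin(sin δ₁₃ · sin(θ₁₃ − θ₁₂)) = 6378·arcsin(0.66608·sin(185.227°)) = -387.223 km
|dₓₜ| = 387.223 km

387.2 km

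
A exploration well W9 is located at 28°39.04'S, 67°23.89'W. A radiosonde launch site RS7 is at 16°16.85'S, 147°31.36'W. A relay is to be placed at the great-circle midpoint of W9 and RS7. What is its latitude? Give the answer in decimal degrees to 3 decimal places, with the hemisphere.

W9: φ = -28.65067°, λ = -67.39817°
RS7: φ = -16.28083°, λ = -147.52267°
Bx = cos φ₂ cos Δλ = 0.164630,  By = cos φ₂ sin Δλ = -0.945676
φₘ = atan2(sin φ₁ + sin φ₂, √((cos φ₁ + Bx)² + By²)) = -28.36519°
λₘ = λ₁ + atan2(By, cos φ₁ + Bx) = -109.61856°

28.365°S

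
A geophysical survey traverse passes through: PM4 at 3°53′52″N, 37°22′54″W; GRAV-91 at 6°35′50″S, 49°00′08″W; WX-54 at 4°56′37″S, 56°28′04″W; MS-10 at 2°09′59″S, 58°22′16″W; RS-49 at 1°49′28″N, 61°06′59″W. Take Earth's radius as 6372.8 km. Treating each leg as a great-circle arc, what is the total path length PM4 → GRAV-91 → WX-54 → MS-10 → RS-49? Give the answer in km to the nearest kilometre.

3499 km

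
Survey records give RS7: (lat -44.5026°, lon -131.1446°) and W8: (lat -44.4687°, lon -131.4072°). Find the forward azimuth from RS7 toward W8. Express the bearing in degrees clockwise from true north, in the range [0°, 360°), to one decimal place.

280.2°

Δλ = -0.2626°
y = sin Δλ · cos φ₂ = -0.003271
x = cos φ₁ sin φ₂ − sin φ₁ cos φ₂ cos Δλ = 0.000586
θ = atan2(y, x) = -79.8354° → 280.1646° (mod 360°)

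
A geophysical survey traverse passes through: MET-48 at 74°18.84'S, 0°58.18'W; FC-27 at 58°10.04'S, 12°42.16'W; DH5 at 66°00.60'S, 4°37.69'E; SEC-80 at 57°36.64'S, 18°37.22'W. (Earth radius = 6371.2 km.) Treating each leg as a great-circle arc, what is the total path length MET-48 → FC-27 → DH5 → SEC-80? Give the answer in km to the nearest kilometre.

MET-48: φ = -74.31400°, λ = -0.96967°
FC-27: φ = -58.16733°, λ = -12.70267°
DH5: φ = -66.01000°, λ = +4.62817°
SEC-80: φ = -57.61067°, λ = -18.62033°
MET-48→FC-27: c = 0.292335 rad, d = 1862.53 km
FC-27→DH5: c = 0.195705 rad, d = 1246.88 km
DH5→SEC-80: c = 0.238939 rad, d = 1522.33 km
Total = 1862.53 + 1246.88 + 1522.33 = 4631.73 km

4632 km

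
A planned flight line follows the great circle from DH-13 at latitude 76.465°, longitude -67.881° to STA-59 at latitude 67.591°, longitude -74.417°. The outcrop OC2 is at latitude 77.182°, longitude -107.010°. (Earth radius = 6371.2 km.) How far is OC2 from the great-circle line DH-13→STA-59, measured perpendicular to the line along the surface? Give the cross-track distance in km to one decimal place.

968.0 km

δ₁₃ = central angle DH-13→OC2 = 0.153272 rad  (haversine)
θ₁₃ = bearing DH-13→OC2 = 293.504°,  θ₁₂ = bearing DH-13→STA-59 = 195.948°
dₓₜ = R·arcsin(sin δ₁₃ · sin(θ₁₃ − θ₁₂)) = 6371.2·arcsin(0.15267·sin(97.556°)) = 967.980 km
|dₓₜ| = 967.980 km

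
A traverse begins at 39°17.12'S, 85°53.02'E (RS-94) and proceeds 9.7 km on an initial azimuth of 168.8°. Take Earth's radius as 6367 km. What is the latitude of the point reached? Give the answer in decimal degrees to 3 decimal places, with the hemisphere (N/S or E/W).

39.371°S

RS-94: φ = -39.28533°, λ = +85.88367°
δ = d/R = 9.7/6367 = 0.001523 rad
φ₂ = arcsin(sin φ₁ cos δ + cos φ₁ sin δ cos θ)
   = arcsin(-0.63318·1.00000 + 0.77400·0.00152·-0.98096) = -39.37096°
λ₂ = λ₁ + atan2(sin θ sin δ cos φ₁, cos δ − sin φ₁ sin φ₂) = 85.90560°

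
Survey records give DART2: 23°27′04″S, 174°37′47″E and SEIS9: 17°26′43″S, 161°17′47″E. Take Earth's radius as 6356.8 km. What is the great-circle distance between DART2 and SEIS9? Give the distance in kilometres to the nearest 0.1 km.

1536.8 km

DART2: φ = -23.45111°, λ = +174.62972°
SEIS9: φ = -17.44528°, λ = +161.29639°
Δφ = 6.0058°,  Δλ = -13.3333°
a = sin²(Δφ/2) + cos φ₁ cos φ₂ sin²(Δλ/2) = 0.014540
c = 2·arcsin(√a) = 0.241752 rad = 13.8514°
d = R·c = 6356.8 × 0.241752 = 1536.8 km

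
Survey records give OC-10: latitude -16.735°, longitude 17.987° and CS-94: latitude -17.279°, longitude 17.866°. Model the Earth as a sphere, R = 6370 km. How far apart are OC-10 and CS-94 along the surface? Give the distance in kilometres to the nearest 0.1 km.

Δφ = -0.5440°,  Δλ = -0.1210°
a = sin²(Δφ/2) + cos φ₁ cos φ₂ sin²(Δλ/2) = 0.000024
c = 2·arcsin(√a) = 0.009707 rad = 0.5562°
d = R·c = 6370 × 0.009707 = 61.8 km

61.8 km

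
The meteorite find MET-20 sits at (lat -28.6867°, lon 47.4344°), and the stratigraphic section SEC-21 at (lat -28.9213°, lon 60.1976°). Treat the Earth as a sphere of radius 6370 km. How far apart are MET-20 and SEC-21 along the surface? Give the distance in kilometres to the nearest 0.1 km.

Δφ = -0.2346°,  Δλ = 12.7632°
a = sin²(Δφ/2) + cos φ₁ cos φ₂ sin²(Δλ/2) = 0.009490
c = 2·arcsin(√a) = 0.195147 rad = 11.1811°
d = R·c = 6370 × 0.195147 = 1243.1 km

1243.1 km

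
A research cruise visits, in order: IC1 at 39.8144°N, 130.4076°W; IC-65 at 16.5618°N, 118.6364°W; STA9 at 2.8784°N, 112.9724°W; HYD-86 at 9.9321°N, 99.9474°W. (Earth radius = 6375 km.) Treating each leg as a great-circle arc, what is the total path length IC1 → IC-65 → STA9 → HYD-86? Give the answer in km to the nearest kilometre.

IC1→IC-65: c = 0.443419 rad, d = 2826.80 km
IC-65→STA9: c = 0.257836 rad, d = 1643.71 km
STA9→HYD-86: c = 0.257142 rad, d = 1639.28 km
Total = 2826.80 + 1643.71 + 1639.28 = 6109.78 km

6110 km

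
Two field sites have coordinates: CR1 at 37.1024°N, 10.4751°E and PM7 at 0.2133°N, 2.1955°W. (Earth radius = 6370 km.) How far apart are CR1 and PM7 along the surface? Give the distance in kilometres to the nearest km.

4303 km

Δφ = -36.8891°,  Δλ = -12.6706°
a = sin²(Δφ/2) + cos φ₁ cos φ₂ sin²(Δλ/2) = 0.109812
c = 2·arcsin(√a) = 0.675529 rad = 38.7050°
d = R·c = 6370 × 0.675529 = 4303.1 km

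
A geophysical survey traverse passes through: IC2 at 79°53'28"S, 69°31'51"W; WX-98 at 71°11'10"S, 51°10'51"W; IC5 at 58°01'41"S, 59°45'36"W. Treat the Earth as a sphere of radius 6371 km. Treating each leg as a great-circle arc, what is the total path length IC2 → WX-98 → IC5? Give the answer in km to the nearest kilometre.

IC2: φ = -79.89111°, λ = -69.53083°
WX-98: φ = -71.18611°, λ = -51.18083°
IC5: φ = -58.02806°, λ = -59.76000°
IC2→WX-98: c = 0.169896 rad, d = 1082.40 km
WX-98→IC5: c = 0.237900 rad, d = 1515.66 km
Total = 1082.40 + 1515.66 = 2598.06 km

2598 km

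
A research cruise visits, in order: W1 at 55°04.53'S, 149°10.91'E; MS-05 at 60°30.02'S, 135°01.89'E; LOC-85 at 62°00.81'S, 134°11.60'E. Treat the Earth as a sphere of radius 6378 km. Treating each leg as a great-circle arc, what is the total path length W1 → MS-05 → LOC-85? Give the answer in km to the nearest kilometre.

1205 km

W1: φ = -55.07550°, λ = +149.18183°
MS-05: φ = -60.50033°, λ = +135.03150°
LOC-85: φ = -62.01350°, λ = +134.19333°
W1→MS-05: c = 0.161624 rad, d = 1030.83 km
MS-05→LOC-85: c = 0.027330 rad, d = 174.31 km
Total = 1030.83 + 174.31 = 1205.15 km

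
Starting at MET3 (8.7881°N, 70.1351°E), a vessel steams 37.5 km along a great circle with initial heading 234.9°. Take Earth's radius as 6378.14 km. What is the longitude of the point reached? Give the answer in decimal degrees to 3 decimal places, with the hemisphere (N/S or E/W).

δ = d/R = 37.5/6378.14 = 0.005879 rad
φ₂ = arcsin(sin φ₁ cos δ + cos φ₁ sin δ cos θ)
   = arcsin(0.15278·0.99998 + 0.98826·0.00588·-0.57501) = 8.59430°
λ₂ = λ₁ + atan2(sin θ sin δ cos φ₁, cos δ − sin φ₁ sin φ₂) = 69.85636°

69.856°E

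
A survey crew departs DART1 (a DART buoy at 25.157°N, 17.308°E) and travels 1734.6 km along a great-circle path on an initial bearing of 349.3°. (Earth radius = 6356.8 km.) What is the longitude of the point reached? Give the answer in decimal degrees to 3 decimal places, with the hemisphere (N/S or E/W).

13.537°E

δ = d/R = 1734.6/6356.8 = 0.272873 rad
φ₂ = arcsin(sin φ₁ cos δ + cos φ₁ sin δ cos θ)
   = arcsin(0.42510·0.96300 + 0.90515·0.26950·0.98261) = 40.47127°
λ₂ = λ₁ + atan2(sin θ sin δ cos φ₁, cos δ − sin φ₁ sin φ₂) = 13.53665°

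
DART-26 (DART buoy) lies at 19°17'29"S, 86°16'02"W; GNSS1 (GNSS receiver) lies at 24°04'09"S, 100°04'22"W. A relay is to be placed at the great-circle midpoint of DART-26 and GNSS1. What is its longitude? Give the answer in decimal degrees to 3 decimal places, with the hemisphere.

93.055°W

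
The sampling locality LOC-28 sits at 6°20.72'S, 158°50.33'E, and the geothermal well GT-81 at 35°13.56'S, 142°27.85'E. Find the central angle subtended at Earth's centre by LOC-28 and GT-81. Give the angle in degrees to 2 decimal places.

LOC-28: φ = -6.34533°, λ = +158.83883°
GT-81: φ = -35.22600°, λ = +142.46417°
Δφ = -28.8807°,  Δλ = -16.3747°
a = sin²(Δφ/2) + cos φ₁ cos φ₂ sin²(Δλ/2) = 0.078652
c = 2·arcsin(√a) = 0.568524 rad = 32.5740°

32.57°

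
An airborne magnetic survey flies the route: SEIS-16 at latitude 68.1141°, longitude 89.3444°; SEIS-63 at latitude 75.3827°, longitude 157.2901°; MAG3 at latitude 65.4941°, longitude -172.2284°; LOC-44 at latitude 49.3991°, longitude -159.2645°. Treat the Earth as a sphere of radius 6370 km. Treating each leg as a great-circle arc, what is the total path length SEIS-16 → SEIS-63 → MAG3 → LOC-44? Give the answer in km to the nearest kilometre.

SEIS-16→SEIS-63: c = 0.367535 rad, d = 2341.20 km
SEIS-63→MAG3: c = 0.242767 rad, d = 1546.43 km
MAG3→LOC-44: c = 0.304746 rad, d = 1941.23 km
Total = 2341.20 + 1546.43 + 1941.23 = 5828.86 km

5829 km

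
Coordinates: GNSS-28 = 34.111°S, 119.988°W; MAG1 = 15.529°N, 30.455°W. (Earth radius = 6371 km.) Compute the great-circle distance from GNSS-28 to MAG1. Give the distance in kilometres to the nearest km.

10926 km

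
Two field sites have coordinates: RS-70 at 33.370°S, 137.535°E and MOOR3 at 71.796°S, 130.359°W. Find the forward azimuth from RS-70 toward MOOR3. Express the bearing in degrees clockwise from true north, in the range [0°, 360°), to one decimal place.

Δλ = 92.1060°
y = sin Δλ · cos φ₂ = 0.312190
x = cos φ₁ sin φ₂ − sin φ₁ cos φ₂ cos Δλ = -0.799652
θ = atan2(y, x) = 158.6740° → 158.6740° (mod 360°)

158.7°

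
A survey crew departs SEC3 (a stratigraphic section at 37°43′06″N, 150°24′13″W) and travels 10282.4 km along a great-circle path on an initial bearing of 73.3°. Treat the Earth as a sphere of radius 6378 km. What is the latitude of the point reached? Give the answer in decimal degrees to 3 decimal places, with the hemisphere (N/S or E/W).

11.643°N

SEC3: φ = +37.71833°, λ = -150.40361°
δ = d/R = 10282.4/6378 = 1.612167 rad
φ₂ = arcsin(sin φ₁ cos δ + cos φ₁ sin δ cos θ)
   = arcsin(0.61178·-0.04136 + 0.79103·0.99914·0.28736) = 11.64301°
λ₂ = λ₁ + atan2(sin θ sin δ cos φ₁, cos δ − sin φ₁ sin φ₂) = -48.12038°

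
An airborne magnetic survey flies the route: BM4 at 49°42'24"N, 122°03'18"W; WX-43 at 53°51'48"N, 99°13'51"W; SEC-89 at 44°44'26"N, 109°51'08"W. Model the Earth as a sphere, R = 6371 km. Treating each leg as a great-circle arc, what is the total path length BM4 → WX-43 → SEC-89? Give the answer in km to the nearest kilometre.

2899 km

BM4: φ = +49.70667°, λ = -122.05500°
WX-43: φ = +53.86333°, λ = -99.23083°
SEC-89: φ = +44.74056°, λ = -109.85222°
BM4→WX-43: c = 0.255614 rad, d = 1628.51 km
WX-43→SEC-89: c = 0.199458 rad, d = 1270.75 km
Total = 1628.51 + 1270.75 = 2899.26 km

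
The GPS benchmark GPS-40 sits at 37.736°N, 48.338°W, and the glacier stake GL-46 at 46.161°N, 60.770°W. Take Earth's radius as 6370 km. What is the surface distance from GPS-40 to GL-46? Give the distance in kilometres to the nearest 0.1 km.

1387.7 km

Δφ = 8.4250°,  Δλ = -12.4320°
a = sin²(Δφ/2) + cos φ₁ cos φ₂ sin²(Δλ/2) = 0.011818
c = 2·arcsin(√a) = 0.217849 rad = 12.4818°
d = R·c = 6370 × 0.217849 = 1387.7 km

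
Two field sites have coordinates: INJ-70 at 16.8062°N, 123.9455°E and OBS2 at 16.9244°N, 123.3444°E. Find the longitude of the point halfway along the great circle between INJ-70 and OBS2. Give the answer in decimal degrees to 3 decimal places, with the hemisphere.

Bx = cos φ₂ cos Δλ = 0.956637,  By = cos φ₂ sin Δλ = -0.010037
φₘ = atan2(sin φ₁ + sin φ₂, √((cos φ₁ + Bx)² + By²)) = 16.86552°
λₘ = λ₁ + atan2(By, cos φ₁ + Bx) = 123.64504°

123.645°E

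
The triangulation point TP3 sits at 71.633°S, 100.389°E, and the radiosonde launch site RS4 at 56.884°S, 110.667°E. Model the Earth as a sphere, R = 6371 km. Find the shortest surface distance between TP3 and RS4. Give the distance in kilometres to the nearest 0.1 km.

1707.8 km

Δφ = 14.7490°,  Δλ = 10.2780°
a = sin²(Δφ/2) + cos φ₁ cos φ₂ sin²(Δλ/2) = 0.017856
c = 2·arcsin(√a) = 0.268055 rad = 15.3584°
d = R·c = 6371 × 0.268055 = 1707.8 km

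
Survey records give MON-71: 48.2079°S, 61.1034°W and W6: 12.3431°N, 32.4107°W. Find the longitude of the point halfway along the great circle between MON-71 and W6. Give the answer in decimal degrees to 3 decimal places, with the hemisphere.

43.991°W

Bx = cos φ₂ cos Δλ = 0.856931,  By = cos φ₂ sin Δλ = 0.469014
φₘ = atan2(sin φ₁ + sin φ₂, √((cos φ₁ + Bx)² + By²)) = -18.45092°
λₘ = λ₁ + atan2(By, cos φ₁ + Bx) = -43.99079°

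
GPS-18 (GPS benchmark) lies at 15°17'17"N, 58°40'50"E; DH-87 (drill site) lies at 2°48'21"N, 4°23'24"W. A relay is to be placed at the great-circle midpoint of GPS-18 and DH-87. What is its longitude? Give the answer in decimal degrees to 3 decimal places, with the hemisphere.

26.533°E

GPS-18: φ = +15.28806°, λ = +58.68056°
DH-87: φ = +2.80583°, λ = -4.39000°
Bx = cos φ₂ cos Δλ = 0.452350,  By = cos φ₂ sin Δλ = -0.890496
φₘ = atan2(sin φ₁ + sin φ₂, √((cos φ₁ + Bx)² + By²)) = 10.58105°
λₘ = λ₁ + atan2(By, cos φ₁ + Bx) = 26.53307°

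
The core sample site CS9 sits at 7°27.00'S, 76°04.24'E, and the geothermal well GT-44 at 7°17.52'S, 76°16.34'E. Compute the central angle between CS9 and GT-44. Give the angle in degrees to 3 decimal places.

CS9: φ = -7.45000°, λ = +76.07067°
GT-44: φ = -7.29200°, λ = +76.27233°
Δφ = 0.1580°,  Δλ = 0.2017°
a = sin²(Δφ/2) + cos φ₁ cos φ₂ sin²(Δλ/2) = 0.000005
c = 2·arcsin(√a) = 0.004449 rad = 0.2549°

0.255°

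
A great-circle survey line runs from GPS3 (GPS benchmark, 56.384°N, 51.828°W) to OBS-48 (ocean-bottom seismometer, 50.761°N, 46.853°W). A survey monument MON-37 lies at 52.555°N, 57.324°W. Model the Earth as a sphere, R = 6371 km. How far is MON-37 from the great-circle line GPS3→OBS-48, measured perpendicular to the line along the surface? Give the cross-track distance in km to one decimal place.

526.4 km

δ₁₃ = central angle GPS3→MON-37 = 0.086971 rad  (haversine)
θ₁₃ = bearing GPS3→MON-37 = 222.098°,  θ₁₂ = bearing GPS3→OBS-48 = 150.255°
dₓₜ = R·arcsin(sin δ₁₃ · sin(θ₁₃ − θ₁₂)) = 6371·arcsin(0.08686·sin(71.843°)) = 526.438 km
|dₓₜ| = 526.438 km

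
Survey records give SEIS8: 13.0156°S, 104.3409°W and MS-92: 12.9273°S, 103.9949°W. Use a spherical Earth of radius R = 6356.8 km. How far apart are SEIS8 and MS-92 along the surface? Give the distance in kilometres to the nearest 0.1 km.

38.7 km

Δφ = 0.0883°,  Δλ = 0.3460°
a = sin²(Δφ/2) + cos φ₁ cos φ₂ sin²(Δλ/2) = 0.000009
c = 2·arcsin(√a) = 0.006083 rad = 0.3485°
d = R·c = 6356.8 × 0.006083 = 38.7 km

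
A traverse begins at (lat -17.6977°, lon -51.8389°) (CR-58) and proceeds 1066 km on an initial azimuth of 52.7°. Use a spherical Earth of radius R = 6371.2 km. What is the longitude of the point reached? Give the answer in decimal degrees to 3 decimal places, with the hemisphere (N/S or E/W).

δ = d/R = 1066/6371.2 = 0.167315 rad
φ₂ = arcsin(sin φ₁ cos δ + cos φ₁ sin δ cos θ)
   = arcsin(-0.30399·0.98604 + 0.95267·0.16654·0.60599) = -11.74796°
λ₂ = λ₁ + atan2(sin θ sin δ cos φ₁, cos δ − sin φ₁ sin φ₂) = -44.06240°

44.062°W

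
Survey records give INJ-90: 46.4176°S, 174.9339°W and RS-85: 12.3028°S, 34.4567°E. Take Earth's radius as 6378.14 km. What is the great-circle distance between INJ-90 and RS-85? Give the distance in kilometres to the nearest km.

Δφ = 34.1148°,  Δλ = -150.6094°
a = sin²(Δφ/2) + cos φ₁ cos φ₂ sin²(Δλ/2) = 0.716262
c = 2·arcsin(√a) = 2.018086 rad = 115.6278°
d = R·c = 6378.14 × 2.018086 = 12871.6 km

12872 km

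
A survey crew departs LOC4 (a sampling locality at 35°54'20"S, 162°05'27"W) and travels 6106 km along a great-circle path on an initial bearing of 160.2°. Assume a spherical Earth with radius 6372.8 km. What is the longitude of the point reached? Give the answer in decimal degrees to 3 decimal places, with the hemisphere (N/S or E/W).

75.056°W

LOC4: φ = -35.90556°, λ = -162.09083°
δ = d/R = 6106/6372.8 = 0.958135 rad
φ₂ = arcsin(sin φ₁ cos δ + cos φ₁ sin δ cos θ)
   = arcsin(-0.58645·0.57505 + 0.80998·0.81812·-0.94088) = -73.88895°
λ₂ = λ₁ + atan2(sin θ sin δ cos φ₁, cos δ − sin φ₁ sin φ₂) = -75.05641°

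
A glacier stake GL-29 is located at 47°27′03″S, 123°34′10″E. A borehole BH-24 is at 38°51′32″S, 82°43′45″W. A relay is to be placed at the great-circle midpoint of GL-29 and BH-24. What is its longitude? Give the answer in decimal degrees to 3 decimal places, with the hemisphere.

142.803°W

GL-29: φ = -47.45083°, λ = +123.56944°
BH-24: φ = -38.85889°, λ = -82.72917°
Bx = cos φ₂ cos Δλ = -0.698097,  By = cos φ₂ sin Δλ = 0.345000
φₘ = atan2(sin φ₁ + sin φ₂, √((cos φ₁ + Bx)² + By²)) = -75.77941°
λₘ = λ₁ + atan2(By, cos φ₁ + Bx) = -142.80270°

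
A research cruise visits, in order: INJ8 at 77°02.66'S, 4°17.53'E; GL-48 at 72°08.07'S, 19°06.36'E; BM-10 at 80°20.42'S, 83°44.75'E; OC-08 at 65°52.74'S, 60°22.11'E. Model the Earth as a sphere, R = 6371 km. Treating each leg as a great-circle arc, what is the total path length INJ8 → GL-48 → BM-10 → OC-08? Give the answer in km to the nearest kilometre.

4242 km

INJ8: φ = -77.04433°, λ = +4.29217°
GL-48: φ = -72.13450°, λ = +19.10600°
BM-10: φ = -80.34033°, λ = +83.74583°
OC-08: φ = -65.87900°, λ = +60.36850°
INJ8→GL-48: c = 0.109192 rad, d = 695.66 km
GL-48→BM-10: c = 0.282603 rad, d = 1800.47 km
BM-10→OC-08: c = 0.274033 rad, d = 1745.86 km
Total = 695.66 + 1800.47 + 1745.86 = 4241.99 km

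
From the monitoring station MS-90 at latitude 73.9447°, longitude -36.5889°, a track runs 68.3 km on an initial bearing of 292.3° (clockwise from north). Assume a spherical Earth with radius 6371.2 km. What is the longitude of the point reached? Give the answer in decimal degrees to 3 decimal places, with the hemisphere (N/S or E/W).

δ = d/R = 68.3/6371.2 = 0.010720 rad
φ₂ = arcsin(sin φ₁ cos δ + cos φ₁ sin δ cos θ)
   = arcsin(0.96100·0.99994 + 0.27657·0.01072·0.37946) = 74.16783°
λ₂ = λ₁ + atan2(sin θ sin δ cos φ₁, cos δ − sin φ₁ sin φ₂) = -38.67230°

38.672°W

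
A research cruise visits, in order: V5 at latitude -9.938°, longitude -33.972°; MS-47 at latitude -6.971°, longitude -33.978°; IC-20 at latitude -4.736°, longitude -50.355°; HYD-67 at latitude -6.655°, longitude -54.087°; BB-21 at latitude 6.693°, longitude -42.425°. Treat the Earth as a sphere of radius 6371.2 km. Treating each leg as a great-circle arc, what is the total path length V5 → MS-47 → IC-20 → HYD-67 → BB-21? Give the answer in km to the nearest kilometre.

4592 km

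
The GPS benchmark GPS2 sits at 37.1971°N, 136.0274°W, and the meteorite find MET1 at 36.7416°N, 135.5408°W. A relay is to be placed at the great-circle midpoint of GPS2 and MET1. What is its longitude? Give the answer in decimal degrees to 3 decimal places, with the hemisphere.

135.783°W

Bx = cos φ₂ cos Δλ = 0.801313,  By = cos φ₂ sin Δλ = 0.006806
φₘ = atan2(sin φ₁ + sin φ₂, √((cos φ₁ + Bx)² + By²)) = 36.96960°
λₘ = λ₁ + atan2(By, cos φ₁ + Bx) = -135.78337°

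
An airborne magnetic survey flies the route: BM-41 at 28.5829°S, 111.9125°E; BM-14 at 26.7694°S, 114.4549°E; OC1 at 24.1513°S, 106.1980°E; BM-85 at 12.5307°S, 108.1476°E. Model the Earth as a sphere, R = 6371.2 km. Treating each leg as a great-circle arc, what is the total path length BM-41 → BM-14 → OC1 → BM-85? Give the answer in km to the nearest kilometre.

2508 km

BM-41→BM-14: c = 0.050455 rad, d = 321.46 km
BM-14→OC1: c = 0.137867 rad, d = 878.38 km
OC1→BM-85: c = 0.205362 rad, d = 1308.40 km
Total = 321.46 + 878.38 + 1308.40 = 2508.24 km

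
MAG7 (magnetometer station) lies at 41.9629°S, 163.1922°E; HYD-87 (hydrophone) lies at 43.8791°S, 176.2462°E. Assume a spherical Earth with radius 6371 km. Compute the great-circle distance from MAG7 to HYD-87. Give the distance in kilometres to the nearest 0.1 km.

Δφ = -1.9162°,  Δλ = 13.0540°
a = sin²(Δφ/2) + cos φ₁ cos φ₂ sin²(Δλ/2) = 0.007205
c = 2·arcsin(√a) = 0.169969 rad = 9.7385°
d = R·c = 6371 × 0.169969 = 1082.9 km

1082.9 km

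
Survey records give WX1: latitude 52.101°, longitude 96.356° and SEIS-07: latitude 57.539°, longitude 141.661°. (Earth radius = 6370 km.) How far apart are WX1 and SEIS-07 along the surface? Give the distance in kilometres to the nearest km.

Δφ = 5.4380°,  Δλ = 45.3050°
a = sin²(Δφ/2) + cos φ₁ cos φ₂ sin²(Δλ/2) = 0.051155
c = 2·arcsin(√a) = 0.456299 rad = 26.1440°
d = R·c = 6370 × 0.456299 = 2906.6 km

2907 km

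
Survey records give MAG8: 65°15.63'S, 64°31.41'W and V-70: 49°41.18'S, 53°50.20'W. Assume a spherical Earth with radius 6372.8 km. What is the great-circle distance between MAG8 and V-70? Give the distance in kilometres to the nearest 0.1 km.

1840.4 km

MAG8: φ = -65.26050°, λ = -64.52350°
V-70: φ = -49.68633°, λ = -53.83667°
Δφ = 15.5742°,  Δλ = 10.6868°
a = sin²(Δφ/2) + cos φ₁ cos φ₂ sin²(Δλ/2) = 0.020706
c = 2·arcsin(√a) = 0.288795 rad = 16.5468°
d = R·c = 6372.8 × 0.288795 = 1840.4 km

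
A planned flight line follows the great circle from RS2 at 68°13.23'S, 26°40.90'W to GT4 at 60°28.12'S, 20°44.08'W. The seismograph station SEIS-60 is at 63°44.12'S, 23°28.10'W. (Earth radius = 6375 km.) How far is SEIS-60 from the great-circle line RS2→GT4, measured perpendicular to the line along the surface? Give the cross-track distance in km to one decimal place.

30.4 km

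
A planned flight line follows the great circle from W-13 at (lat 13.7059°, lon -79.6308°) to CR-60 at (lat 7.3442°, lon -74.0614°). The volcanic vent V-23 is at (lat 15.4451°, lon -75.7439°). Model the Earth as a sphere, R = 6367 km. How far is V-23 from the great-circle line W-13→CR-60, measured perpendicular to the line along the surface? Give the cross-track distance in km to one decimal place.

δ₁₃ = central angle W-13→V-23 = 0.072330 rad  (haversine)
θ₁₃ = bearing W-13→V-23 = 64.707°,  θ₁₂ = bearing W-13→CR-60 = 138.734°
dₓₜ = R·arcsin(sin δ₁₃ · sin(θ₁₃ − θ₁₂)) = 6367·arcsin(0.07227·sin(-74.026°)) = -442.714 km
|dₓₜ| = 442.714 km

442.7 km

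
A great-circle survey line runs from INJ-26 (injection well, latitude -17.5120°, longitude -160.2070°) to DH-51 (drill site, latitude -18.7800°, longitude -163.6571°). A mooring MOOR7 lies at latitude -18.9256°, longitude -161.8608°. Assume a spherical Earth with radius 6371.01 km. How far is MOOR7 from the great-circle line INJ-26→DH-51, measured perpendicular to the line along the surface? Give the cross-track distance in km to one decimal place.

82.5 km

δ₁₃ = central angle INJ-26→MOOR7 = 0.036883 rad  (haversine)
θ₁₃ = bearing INJ-26→MOOR7 = 227.761°,  θ₁₂ = bearing INJ-26→DH-51 = 248.324°
dₓₜ = R·arcsin(sin δ₁₃ · sin(θ₁₃ − θ₁₂)) = 6371.01·arcsin(0.03687·sin(-20.563°)) = -82.519 km
|dₓₜ| = 82.519 km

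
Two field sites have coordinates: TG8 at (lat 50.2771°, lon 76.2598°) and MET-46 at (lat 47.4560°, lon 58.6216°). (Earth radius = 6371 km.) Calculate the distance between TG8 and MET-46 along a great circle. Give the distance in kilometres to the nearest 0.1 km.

Δφ = -2.8211°,  Δλ = -17.6382°
a = sin²(Δφ/2) + cos φ₁ cos φ₂ sin²(Δλ/2) = 0.010763
c = 2·arcsin(√a) = 0.207864 rad = 11.9098°
d = R·c = 6371 × 0.207864 = 1324.3 km

1324.3 km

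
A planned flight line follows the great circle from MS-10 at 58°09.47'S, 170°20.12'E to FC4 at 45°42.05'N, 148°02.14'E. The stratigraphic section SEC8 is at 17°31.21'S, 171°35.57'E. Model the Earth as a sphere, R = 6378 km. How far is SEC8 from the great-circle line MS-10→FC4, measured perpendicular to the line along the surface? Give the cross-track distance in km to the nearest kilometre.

MS-10: φ = -58.15783°, λ = +170.33533°
FC4: φ = +45.70083°, λ = +148.03567°
SEC8: φ = -17.52017°, λ = +171.59283°
δ₁₃ = central angle MS-10→SEC8 = 0.709447 rad  (haversine)
θ₁₃ = bearing MS-10→SEC8 = 1.841°,  θ₁₂ = bearing MS-10→FC4 = 344.038°
dₓₜ = R·arcsin(sin δ₁₃ · sin(θ₁₃ − θ₁₂)) = 6378·arcsin(0.65141·sin(-342.197°)) = 1278.842 km
|dₓₜ| = 1278.842 km

1279 km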